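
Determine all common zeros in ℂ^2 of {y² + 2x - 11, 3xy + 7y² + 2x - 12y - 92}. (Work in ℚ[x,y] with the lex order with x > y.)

Compute a lex Gröbner basis by Buchberger's algorithm.
f_1 = 2x + y² - 11, LT = x.
f_2 = 3xy + 2x + 7y² - 12y - 92, LT = xy.

S(f_1,f_2): lcm = xy. S = -⅔x + ½y³ - 7/3y² - 3/2y + 92/3.
  leading term x: subtract (-⅓)·f_1 from -⅔x + ½y³ - 7/3y² - 3/2y + 92/3 → ½y³ - 2y² - 3/2y + 27
  leading term y³: no divisor's leading term divides it; move ½y³ to the remainder.
  leading term y²: no divisor's leading term divides it; move -2y² to the remainder.
  leading term y: no divisor's leading term divides it; move -3/2y to the remainder.
  leading term 1: no divisor's leading term divides it; move 27 to the remainder.
  remainder ½y³ - 2y² - 3/2y + 27 ≠ 0; add h_3 = ½y³ - 2y² - 3/2y + 27 to the basis.

S(f_1,h_3): leading monomials are coprime, so the S-polynomial reduces to 0 (Buchberger's first criterion).
S(f_2,h_3): lcm = xy³. S = 14/3xy² + 3xy - 54x + 7/3y⁴ - 4y³ - 92/3y².
  leading term xy²: subtract (7/3y²)·f_1 from 14/3xy² + 3xy - 54x + 7/3y⁴ - 4y³ - 92/3y² → 3xy - 54x - 4y³ - 5y²
  leading term xy: subtract (3/2y)·f_1 from 3xy - 54x - 4y³ - 5y² → -54x - 11/2y³ - 5y² + 33/2y
  leading term x: subtract (-27)·f_1 from -54x - 11/2y³ - 5y² + 33/2y → -11/2y³ + 22y² + 33/2y - 297
  leading term y³: subtract (-11)·h_3 from -11/2y³ + 22y² + 33/2y - 297 → 0
  remainder 0.

Every S-polynomial of the final basis reduces to 0, so we have a Gröbner basis.
Inter-reduce: drop elements whose leading term is divisible by another's, tail-reduce, and make monic.
Reduced Gröbner basis: {x + ½y² - 11/2, y³ - 4y² - 3y + 54}.

From the last basis element, y³ - 4y² - 3y + 54 = 0, so y takes values in {-3, 7/2 - sqrt(23)*I/2, 7/2 + sqrt(23)*I/2}. Each choice, substituted upward through the basis, yields the corresponding point(s) of the solution set.
  y = -3: the earlier basis element becomes x - 1 = 0, giving x = 1 — point (1, -3).
  y = 7/2 - sqrt(23)*I/2: the earlier basis element becomes x - 9/4 - 7*sqrt(23)*I/4 = 0, giving x = 9/4 + 7*sqrt(23)*I/4 — point (9/4 + 7*sqrt(23)*I/4, 7/2 - sqrt(23)*I/2).
  y = 7/2 + sqrt(23)*I/2: the earlier basis element becomes x - 9/4 + 7*sqrt(23)*I/4 = 0, giving x = 9/4 - 7*sqrt(23)*I/4 — point (9/4 - 7*sqrt(23)*I/4, 7/2 + sqrt(23)*I/2).
Substituting each solution back into the original system confirms all equations vanish.
A lex Gröbner basis triangularizes the system, enabling back-substitution.

{(1, -3), (9/4 + 7*sqrt(23)*I/4, 7/2 - sqrt(23)*I/2), (9/4 - 7*sqrt(23)*I/4, 7/2 + sqrt(23)*I/2)}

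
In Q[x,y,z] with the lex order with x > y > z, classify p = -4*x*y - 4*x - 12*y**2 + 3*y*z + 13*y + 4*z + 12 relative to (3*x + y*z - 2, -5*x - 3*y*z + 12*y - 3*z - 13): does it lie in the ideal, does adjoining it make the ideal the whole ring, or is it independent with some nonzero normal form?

-4*x*y - 4*x - 12*y**2 + 3*y*z + 13*y + 4*z + 12 is independent of I; its normal form modulo I is 6*y + z - 7.

First compute the reduced Gröbner basis of I by Buchberger's algorithm.
f_1 = 3*x + y*z - 2, LT = x.
f_2 = -5*x - 3*y*z + 12*y - 3*z - 13, LT = x.

S(f_1,f_2): lcm = x. S = -4/15*y*z + 12/5*y - 3/5*z - 49/15.
  leading term y*z: no divisor's leading term divides it; move -4/15*y*z to the remainder.
  leading term y: no divisor's leading term divides it; move 12/5*y to the remainder.
  leading term z: no divisor's leading term divides it; move -3/5*z to the remainder.
  leading term 1: no divisor's leading term divides it; move -49/15 to the remainder.
  remainder -4/15*y*z + 12/5*y - 3/5*z - 49/15 ≠ 0; add h_3 = -4/15*y*z + 12/5*y - 3/5*z - 49/15 to the basis.

S(f_1,h_3): leading monomials are coprime, so the S-polynomial reduces to 0 (Buchberger's first criterion).
S(f_2,h_3): leading monomials are coprime, so the S-polynomial reduces to 0 (Buchberger's first criterion).
Every S-polynomial of the final basis reduces to 0, so we have a Gröbner basis.
Inter-reduce: drop elements whose leading term is divisible by another's, tail-reduce, and make monic.
Reduced Gröbner basis: {x + 3*y - 3/4*z - 19/4, y*z - 9*y + 9/4*z + 49/4}.
Label its elements g_1 = x + 3*y - 3/4*z - 19/4, g_2 = y*z - 9*y + 9/4*z + 49/4.

Reduce p = -4*x*y - 4*x - 12*y**2 + 3*y*z + 13*y + 4*z + 12 modulo G:
  leading term x*y: subtract (-4*y)·g_1 from -4*x*y - 4*x - 12*y**2 + 3*y*z + 13*y + 4*z + 12 → -4*x - 6*y + 4*z + 12
  leading term x: subtract (-4)·g_1 from -4*x - 6*y + 4*z + 12 → 6*y + z - 7
  leading term y: no divisor's leading term divides it; move 6*y to the remainder.
  leading term z: no divisor's leading term divides it; move z to the remainder.
  leading term 1: no divisor's leading term divides it; move -7 to the remainder.
  normal form = 6*y + z - 7.
The normal form is nonzero, so p ∉ I. Since p minus its normal form lies in I, I + (p) = I + (r) where r = 6*y + z - 7; decide whether this ideal is the whole ring.
Run Buchberger on G together with r (pairs among the g_i already reduce to 0 since G is a Gröbner basis):
g_1 = x + 3*y - 3/4*z - 19/4, LT = x.
g_2 = y*z - 9*y + 9/4*z + 49/4, LT = y*z.
r = 6*y + z - 7, LT = y.

S(g_1,g_2): leading monomials are coprime, so the S-polynomial reduces to 0 (Buchberger's first criterion).
S(g_1,r): leading monomials are coprime, so the S-polynomial reduces to 0 (Buchberger's first criterion).
S(g_2,r): lcm = y*z. S = -9*y - 1/6*z**2 + 41/12*z + 49/4.
  leading term y: subtract (-3/2)·r from -9*y - 1/6*z**2 + 41/12*z + 49/4 → -1/6*z**2 + 59/12*z + 7/4
  leading term z**2: no divisor's leading term divides it; move -1/6*z**2 to the remainder.
  leading term z: no divisor's leading term divides it; move 59/12*z to the remainder.
  leading term 1: no divisor's leading term divides it; move 7/4 to the remainder.
  remainder -1/6*z**2 + 59/12*z + 7/4 ≠ 0; add m_4 = -1/6*z**2 + 59/12*z + 7/4 to the basis.

S(g_1,m_4): leading monomials are coprime, so the S-polynomial reduces to 0 (Buchberger's first criterion).
S(g_2,m_4): lcm = y*z**2. S = 41/2*y*z + 21/2*y + 9/4*z**2 + 49/4*z.
  leading term y*z: subtract (41/2)·g_2 from 41/2*y*z + 21/2*y + 9/4*z**2 + 49/4*z → 195*y + 9/4*z**2 - 271/8*z - 2009/8
  leading term y: subtract (65/2)·r from 195*y + 9/4*z**2 - 271/8*z - 2009/8 → 9/4*z**2 - 531/8*z - 189/8
  leading term z**2: subtract (-27/2)·m_4 from 9/4*z**2 - 531/8*z - 189/8 → 0
  remainder 0.

S(r,m_4): leading monomials are coprime, so the S-polynomial reduces to 0 (Buchberger's first criterion).
Every S-polynomial of the final basis reduces to 0, so we have a Gröbner basis.
Inter-reduce: drop elements whose leading term is divisible by another's, tail-reduce, and make monic.
Reduced Gröbner basis: {x - 5/4*z - 5/4, y + 1/6*z - 7/6, z**2 - 59/2*z - 21/2}.
The reduced Gröbner basis of I + (p) is {x - 5/4*z - 5/4, y + 1/6*z - 7/6, z**2 - 59/2*z - 21/2} ≠ {1}, a proper ideal, so the enlarged system stays consistent: p is independent of I, with normal form 6*y + z - 7.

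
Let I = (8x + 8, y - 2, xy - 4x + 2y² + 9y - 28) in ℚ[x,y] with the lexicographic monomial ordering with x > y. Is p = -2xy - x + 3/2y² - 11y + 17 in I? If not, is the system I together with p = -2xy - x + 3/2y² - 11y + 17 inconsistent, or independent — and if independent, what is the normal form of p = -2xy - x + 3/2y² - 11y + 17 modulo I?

First compute the reduced Gröbner basis of I by Buchberger's algorithm.
f_1 = 8x + 8, LT = x.
f_2 = y - 2, LT = y.
f_3 = xy - 4x + 2y² + 9y - 28, LT = xy.

The S-polynomials (S(f_1,f_2), S(f_1,f_3), S(f_2,f_3)) all reduce to 0 modulo the current basis, so we have a Gröbner basis.
Inter-reduce: drop elements whose leading term is divisible by another's, tail-reduce, and make monic.
Reduced Gröbner basis: {x + 1, y - 2}.
Label its elements g_1 = x + 1, g_2 = y - 2.

Reduce p = -2xy - x + 3/2y² - 11y + 17 modulo G:
  leading term xy: subtract (-2y)·g_1 from -2xy - x + 3/2y² - 11y + 17 → -x + 3/2y² - 9y + 17
  leading term x: subtract (-1)·g_1 from -x + 3/2y² - 9y + 17 → 3/2y² - 9y + 18
  leading term y²: subtract (3/2y)·g_2 from 3/2y² - 9y + 18 → -6y + 18
  leading term y: subtract (-6)·g_2 from -6y + 18 → 6
  leading term 1: no divisor's leading term divides it; move 6 to the remainder.
  normal form = 6.
The normal form is nonzero, so p ∉ I. Since p minus its normal form lies in I, I + (p) = I + (r) where r = 6; decide whether this ideal is the whole ring.
Here r = 6 is a nonzero constant, hence a unit: 1 ∈ I + (p), the Gröbner basis of I + (p) is {1}, and the enlarged system has no common solution — adjoining p is inconsistent.

Adjoining -2xy - x + 3/2y² - 11y + 17 makes the ideal the whole ring: the system is inconsistent.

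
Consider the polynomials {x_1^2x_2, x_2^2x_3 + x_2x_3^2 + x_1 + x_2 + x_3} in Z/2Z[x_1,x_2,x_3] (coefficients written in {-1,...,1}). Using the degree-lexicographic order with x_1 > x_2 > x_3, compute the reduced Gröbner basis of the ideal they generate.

G = {x_1^3 + x_1^2x_3, x_1^2x_2, x_2^2x_3 + x_2x_3^2 + x_1 + x_2 + x_3}

The reduced Gröbner basis is the canonical form of the ideal for this ordering.

f_1 = x_1^2x_2, LT = x_1^2x_2.
f_2 = x_2^2x_3 + x_2x_3^2 + x_1 + x_2 + x_3, LT = x_2^2x_3.

S(f_1,f_2): lcm = x_1^2x_2^2x_3. S = x_1^2x_2x_3^2 + x_1^3 + x_1^2x_2 + x_1^2x_3.
  reduce S modulo (f_1, f_2):
  remainder x_1^3 + x_1^2x_3 ≠ 0; add g_3 = x_1^3 + x_1^2x_3 to the basis.

The other S-polynomials (S(f_1,g_3), S(f_2,g_3)) all reduce to 0 modulo the current basis, so we have a Gröbner basis.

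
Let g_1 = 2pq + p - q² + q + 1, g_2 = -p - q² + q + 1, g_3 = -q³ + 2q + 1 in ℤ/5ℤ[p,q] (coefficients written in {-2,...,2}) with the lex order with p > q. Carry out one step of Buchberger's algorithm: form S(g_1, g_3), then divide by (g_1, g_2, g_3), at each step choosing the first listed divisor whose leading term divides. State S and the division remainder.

lcm(LM(g_1), LM(g_3)) = pq³.
S = (lcm/LT(g_1))·g_1 − (lcm/LT(g_3))·g_3 = -2pq² + 2pq + p + 2q⁴ - 2q³ - 2q².
Reduce S modulo (g_1, g_2, g_3) in that order:
  leading term pq²: subtract (-q)·g_1 from -2pq² + 2pq + p + 2q⁴ - 2q³ - 2q² → -2pq + p + 2q⁴ + 2q³ - q² + q
  leading term pq: subtract (-1)·g_1 from -2pq + p + 2q⁴ + 2q³ - q² + q → 2p + 2q⁴ + 2q³ - 2q² + 2q + 1
  leading term p: subtract (-2)·g_2 from 2p + 2q⁴ + 2q³ - 2q² + 2q + 1 → 2q⁴ + 2q³ + q² - q - 2
  leading term q⁴: subtract (-2q)·g_3 from 2q⁴ + 2q³ + q² - q - 2 → 2q³ + q - 2
  leading term q³: subtract (-2)·g_3 from 2q³ + q - 2 → 0
The remainder is 0, so this S-polynomial contributes no new basis element.

S(g_1, g_3) = -2pq² + 2pq + p + 2q⁴ - 2q³ - 2q²; remainder on division = 0.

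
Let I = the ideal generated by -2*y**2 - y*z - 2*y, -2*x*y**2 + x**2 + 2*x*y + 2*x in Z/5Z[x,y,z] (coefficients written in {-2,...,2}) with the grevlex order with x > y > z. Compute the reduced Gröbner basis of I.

G = {x**2*z**2 - 2*x**3 + x**2*z + 2*x*z**2 + 2*x*z - 2*x, x**2*y - 2*x**2*z + x**2 + 2*x*y + x*z + 2*x, x*y*z + x**2 - x*y + 2*x, y**2 - 2*y*z + y}

f_1 = -2*y**2 - y*z - 2*y, LT = y**2.
f_2 = -2*x*y**2 + x**2 + 2*x*y + 2*x, LT = x*y**2.

S(f_1,f_2): lcm = x*y**2. S = -2*x*y*z - 2*x**2 + 2*x*y + x.
  leading term x*y*z: no divisor's leading term divides it; move -2*x*y*z to the remainder.
  leading term x**2: no divisor's leading term divides it; move -2*x**2 to the remainder.
  leading term x*y: no divisor's leading term divides it; move 2*x*y to the remainder.
  leading term x: no divisor's leading term divides it; move x to the remainder.
  remainder -2*x*y*z - 2*x**2 + 2*x*y + x ≠ 0; add g_3 = -2*x*y*z - 2*x**2 + 2*x*y + x to the basis.

S(f_1,g_3): lcm = x*y**2*z. S = -2*x*y*z**2 - x**2*y + x*y**2 + x*y*z - 2*x*y.
  leading term x*y*z**2: subtract (z)·g_3 from -2*x*y*z**2 - x**2*y + x*y**2 + x*y*z - 2*x*y → -x**2*y + x*y**2 + 2*x**2*z - x*y*z - 2*x*y - x*z
  leading term x**2*y: no divisor's leading term divides it; move -x**2*y to the remainder.
  leading term x*y**2: subtract (2*x)·f_1 from x*y**2 + 2*x**2*z - x*y*z - 2*x*y - x*z → 2*x**2*z + x*y*z + 2*x*y - x*z
  leading term x**2*z: no divisor's leading term divides it; move 2*x**2*z to the remainder.
  leading term x*y*z: subtract (2)·g_3 from x*y*z + 2*x*y - x*z → -x**2 - 2*x*y - x*z - 2*x
  leading term x**2: no divisor's leading term divides it; move -x**2 to the remainder.
  leading term x*y: no divisor's leading term divides it; move -2*x*y to the remainder.
  leading term x*z: no divisor's leading term divides it; move -x*z to the remainder.
  leading term x: no divisor's leading term divides it; move -2*x to the remainder.
  remainder -x**2*y + 2*x**2*z - x**2 - 2*x*y - x*z - 2*x ≠ 0; add g_4 = -x**2*y + 2*x**2*z - x**2 - 2*x*y - x*z - 2*x to the basis.

S(g_3,g_4): lcm = x**2*y*z. S = 2*x**2*z**2 + x**3 - x**2*y - x**2*z - 2*x*y*z - x*z**2 + 2*x**2 - 2*x*z.
  leading term x**2*z**2: no divisor's leading term divides it; move 2*x**2*z**2 to the remainder.
  leading term x**3: no divisor's leading term divides it; move x**3 to the remainder.
  leading term x**2*y: subtract (1)·g_4 from -x**2*y - x**2*z - 2*x*y*z - x*z**2 + 2*x**2 - 2*x*z → 2*x**2*z - 2*x*y*z - x*z**2 - 2*x**2 + 2*x*y - x*z + 2*x
  leading term x**2*z: no divisor's leading term divides it; move 2*x**2*z to the remainder.
  leading term x*y*z: subtract (1)·g_3 from -2*x*y*z - x*z**2 - 2*x**2 + 2*x*y - x*z + 2*x → -x*z**2 - x*z + x
  leading term x*z**2: no divisor's leading term divides it; move -x*z**2 to the remainder.
  leading term x*z: no divisor's leading term divides it; move -x*z to the remainder.
  leading term x: no divisor's leading term divides it; move x to the remainder.
  remainder 2*x**2*z**2 + x**3 + 2*x**2*z - x*z**2 - x*z + x ≠ 0; add g_5 = 2*x**2*z**2 + x**3 + 2*x**2*z - x*z**2 - x*z + x to the basis.

The other S-polynomials (S(f_2,g_3), S(f_1,g_4), S(f_2,g_4), S(f_1,g_5), S(f_2,g_5), S(g_3,g_5), S(g_4,g_5)) all reduce to 0 modulo the current basis, so we have a Gröbner basis.
Inter-reduce: drop elements whose leading term is divisible by another's, tail-reduce, and make monic.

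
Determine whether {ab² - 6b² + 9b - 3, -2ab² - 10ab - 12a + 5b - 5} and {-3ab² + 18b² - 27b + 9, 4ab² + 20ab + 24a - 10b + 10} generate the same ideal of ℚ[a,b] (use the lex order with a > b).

Yes, the ideals are equal.

For a fixed monomial order, each ideal has a unique reduced Gröbner basis; comparing bases decides equality.
Buchberger on the first generating set:
f_1 = ab² - 6b² + 9b - 3, LT = ab².
f_2 = -2ab² - 10ab - 12a + 5b - 5, LT = ab².

S(f_1,f_2): lcm = ab². S = -5ab - 6a - 6b² + 23/2b - 11/2.
  reduce S modulo (f_1, f_2):
  remainder -5ab - 6a - 6b² + 23/2b - 11/2 ≠ 0; add g_3 = -5ab - 6a - 6b² + 23/2b - 11/2 to the basis.

S(f_1,g_3): lcm = ab². S = -6/5ab - 6/5b³ - 37/10b² + 79/10b - 3.
  reduce S modulo (f_1, f_2, g_3):
  remainder 36/25a - 6/5b³ - 113/50b² + 257/50b - 42/25 ≠ 0; add g_4 = 36/25a - 6/5b³ - 113/50b² + 257/50b - 42/25 to the basis.

S(f_1,g_4): lcm = ab². S = ⅚b⁵ + 113/72b⁴ - 257/72b³ - 29/6b² + 9b - 3.
  reduce S modulo (f_1, f_2, g_3, g_4):
  remainder ⅚b⁵ + 113/72b⁴ - 257/72b³ - 29/6b² + 9b - 3 ≠ 0; add g_5 = ⅚b⁵ + 113/72b⁴ - 257/72b³ - 29/6b² + 9b - 3 to the basis.

S(g_3,g_4): lcm = ab. S = 6/5a + ⅚b⁴ + 113/72b³ - 853/360b² - 17/15b + 11/10.
  reduce S modulo (f_1, f_2, g_3, g_4, g_5):
  remainder ⅚b⁴ + 185/72b³ - 35/72b² - 65/12b + 5/2 ≠ 0; add g_6 = ⅚b⁴ + 185/72b³ - 35/72b² - 65/12b + 5/2 to the basis.

The other S-polynomials (S(f_2,g_3), S(f_2,g_4), S(f_1,g_5), S(f_2,g_5), S(g_3,g_5), S(g_4,g_5), S(f_1,g_6), S(f_2,g_6), S(g_3,g_6), S(g_4,g_6), S(g_5,g_6)) all reduce to 0 modulo the current basis, so we have a Gröbner basis.
Inter-reduce: drop elements whose leading term is divisible by another's, tail-reduce, and make monic.
Reduced Gröbner basis: {a - ⅚b³ - 113/72b² + 257/72b - 7/6, b⁴ + 37/12b³ - 7/12b² - 13/2b + 3}.

Buchberger on the second generating set:
h_1 = -3ab² + 18b² - 27b + 9, LT = ab².
h_2 = 4ab² + 20ab + 24a - 10b + 10, LT = ab².

S(h_1,h_2): lcm = ab². S = -5ab - 6a - 6b² + 23/2b - 11/2.
  reduce S modulo (h_1, h_2):
  remainder -5ab - 6a - 6b² + 23/2b - 11/2 ≠ 0; add k_3 = -5ab - 6a - 6b² + 23/2b - 11/2 to the basis.

S(h_1,k_3): lcm = ab². S = -6/5ab - 6/5b³ - 37/10b² + 79/10b - 3.
  reduce S modulo (h_1, h_2, k_3):
  remainder 36/25a - 6/5b³ - 113/50b² + 257/50b - 42/25 ≠ 0; add k_4 = 36/25a - 6/5b³ - 113/50b² + 257/50b - 42/25 to the basis.

S(h_1,k_4): lcm = ab². S = ⅚b⁵ + 113/72b⁴ - 257/72b³ - 29/6b² + 9b - 3.
  reduce S modulo (h_1, h_2, k_3, k_4):
  remainder ⅚b⁵ + 113/72b⁴ - 257/72b³ - 29/6b² + 9b - 3 ≠ 0; add k_5 = ⅚b⁵ + 113/72b⁴ - 257/72b³ - 29/6b² + 9b - 3 to the basis.

S(k_3,k_4): lcm = ab. S = 6/5a + ⅚b⁴ + 113/72b³ - 853/360b² - 17/15b + 11/10.
  reduce S modulo (h_1, h_2, k_3, k_4, k_5):
  remainder ⅚b⁴ + 185/72b³ - 35/72b² - 65/12b + 5/2 ≠ 0; add k_6 = ⅚b⁴ + 185/72b³ - 35/72b² - 65/12b + 5/2 to the basis.

The other S-polynomials (S(h_2,k_3), S(h_2,k_4), S(h_1,k_5), S(h_2,k_5), S(k_3,k_5), S(k_4,k_5), S(h_1,k_6), S(h_2,k_6), S(k_3,k_6), S(k_4,k_6), S(k_5,k_6)) all reduce to 0 modulo the current basis, so we have a Gröbner basis.
Inter-reduce: drop elements whose leading term is divisible by another's, tail-reduce, and make monic.
Reduced Gröbner basis: {a - ⅚b³ - 113/72b² + 257/72b - 7/6, b⁴ + 37/12b³ - 7/12b² - 13/2b + 3}.

These coincide, so the ideals are equal.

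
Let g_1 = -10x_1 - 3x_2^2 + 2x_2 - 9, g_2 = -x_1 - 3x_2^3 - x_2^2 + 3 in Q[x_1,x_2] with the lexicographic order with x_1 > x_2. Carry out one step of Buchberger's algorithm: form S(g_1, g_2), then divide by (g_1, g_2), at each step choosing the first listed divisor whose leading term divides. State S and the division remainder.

lcm(LM(g_1), LM(g_2)) = x_1.
S = (lcm/LT(g_1))·g_1 − (lcm/LT(g_2))·g_2 = -3x_2^3 - 7/10x_2^2 - 1/5x_2 + 39/10.
Reduce S modulo (g_1, g_2) in that order:
  leading term x_2^3: no divisor's leading term divides it; move -3x_2^3 to the remainder.
  leading term x_2^2: no divisor's leading term divides it; move -7/10x_2^2 to the remainder.
  leading term x_2: no divisor's leading term divides it; move -1/5x_2 to the remainder.
  leading term 1: no divisor's leading term divides it; move 39/10 to the remainder.
The remainder -3x_2^3 - 7/10x_2^2 - 1/5x_2 + 39/10 is nonzero, so it would be added as the next basis element.

S(g_1, g_2) = -3x_2^3 - 7/10x_2^2 - 1/5x_2 + 39/10; remainder on division = -3x_2^3 - 7/10x_2^2 - 1/5x_2 + 39/10.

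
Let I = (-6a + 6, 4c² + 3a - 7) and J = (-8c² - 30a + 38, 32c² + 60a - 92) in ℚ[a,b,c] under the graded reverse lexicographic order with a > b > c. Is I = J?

Yes, the ideals are equal.

For a fixed monomial order, each ideal has a unique reduced Gröbner basis; comparing bases decides equality.
Buchberger on the first generating set:
f_1 = -6a + 6, LT = a.
f_2 = 4c² + 3a - 7, LT = c².

The S-polynomials (S(f_1,f_2)) all reduce to 0 modulo the current basis, so we have a Gröbner basis.
Inter-reduce: drop elements whose leading term is divisible by another's, tail-reduce, and make monic.
Reduced Gröbner basis: {c² - 1, a - 1}.

Buchberger on the second generating set:
h_1 = -8c² - 30a + 38, LT = c².
h_2 = 32c² + 60a - 92, LT = c².

S(h_1,h_2): lcm = c². S = 15/8a - 15/8.
  leading term a: no divisor's leading term divides it; move 15/8a to the remainder.
  leading term 1: no divisor's leading term divides it; move -15/8 to the remainder.
  remainder 15/8a - 15/8 ≠ 0; add k_3 = 15/8a - 15/8 to the basis.

The other S-polynomials (S(h_1,k_3), S(h_2,k_3)) all reduce to 0 modulo the current basis, so we have a Gröbner basis.
Inter-reduce: drop elements whose leading term is divisible by another's, tail-reduce, and make monic.
Reduced Gröbner basis: {c² - 1, a - 1}.

These coincide, so the ideals are equal.
The same test decides containment: I ⊆ J iff every generator of I reduces to 0 modulo a Gröbner basis of J.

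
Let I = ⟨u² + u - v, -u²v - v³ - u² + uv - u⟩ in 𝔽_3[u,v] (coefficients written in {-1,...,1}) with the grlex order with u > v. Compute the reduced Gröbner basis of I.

f_1 = u² + u - v, LT = u².
f_2 = -u²v - v³ - u² + uv - u, LT = u²v.

S(f_1,f_2): lcm = u²v. S = -v³ - u² - uv - v² - u.
  leading term v³: no divisor's leading term divides it; move -v³ to the remainder.
  leading term u²: subtract (-1)·f_1 from -u² - uv - v² - u → -uv - v² - v
  leading term uv: no divisor's leading term divides it; move -uv to the remainder.
  leading term v²: no divisor's leading term divides it; move -v² to the remainder.
  leading term v: no divisor's leading term divides it; move -v to the remainder.
  remainder -v³ - uv - v² - v ≠ 0; add g_3 = -v³ - uv - v² - v to the basis.

S(f_1,g_3): leading monomials are coprime, so the S-polynomial reduces to 0 (Buchberger's first criterion).
S(f_2,g_3): lcm = u²v³. S = v⁵ - u³v - uv³ - u²v + uv².
  leading term v⁵: subtract (-v²)·g_3 from v⁵ - u³v - uv³ - u²v + uv² → -u³v + uv³ - v⁴ - u²v + uv² - v³
  leading term u³v: subtract (-uv)·f_1 from -u³v + uv³ - v⁴ - u²v + uv² - v³ → uv³ - v⁴ - v³
  leading term uv³: subtract (-u)·g_3 from uv³ - v⁴ - v³ → -v⁴ - u²v - uv² - v³ - uv
  leading term v⁴: subtract (v)·g_3 from -v⁴ - u²v - uv² - v³ - uv → -u²v - uv + v²
  leading term u²v: subtract (-v)·f_1 from -u²v - uv + v² → 0
  remainder 0.

Every S-polynomial of the final basis reduces to 0, so we have a Gröbner basis.
Inter-reduce: drop elements whose leading term is divisible by another's, tail-reduce, and make monic.

G = {v³ + uv + v² + v, u² + u - v}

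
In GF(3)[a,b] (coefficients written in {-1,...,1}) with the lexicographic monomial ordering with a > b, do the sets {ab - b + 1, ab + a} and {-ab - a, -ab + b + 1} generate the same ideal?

Since reduced Gröbner bases are canonical representatives of ideals under a given ordering, it suffices to compute and compare them.
Buchberger on the first generating set:
f_1 = ab - b + 1, LT = ab.
f_2 = ab + a, LT = ab.

S(f_1,f_2): lcm = ab. S = -a - b + 1.
  leading term a: no divisor's leading term divides it; move -a to the remainder.
  leading term b: no divisor's leading term divides it; move -b to the remainder.
  leading term 1: no divisor's leading term divides it; move 1 to the remainder.
  remainder -a - b + 1 ≠ 0; add g_3 = -a - b + 1 to the basis.

S(f_1,g_3): lcm = ab. S = -b^2 + 1.
  leading term b^2: no divisor's leading term divides it; move -b^2 to the remainder.
  leading term 1: no divisor's leading term divides it; move 1 to the remainder.
  remainder -b^2 + 1 ≠ 0; add g_4 = -b^2 + 1 to the basis.

The other S-polynomials (S(f_2,g_3), S(f_1,g_4), S(f_2,g_4), S(g_3,g_4)) all reduce to 0 modulo the current basis, so we have a Gröbner basis.
Inter-reduce: drop elements whose leading term is divisible by another's, tail-reduce, and make monic.
Reduced Gröbner basis: {a + b - 1, b^2 - 1}.

Buchberger on the second generating set:
h_1 = -ab - a, LT = ab.
h_2 = -ab + b + 1, LT = ab.

S(h_1,h_2): lcm = ab. S = a + b + 1.
  leading term a: no divisor's leading term divides it; move a to the remainder.
  leading term b: no divisor's leading term divides it; move b to the remainder.
  leading term 1: no divisor's leading term divides it; move 1 to the remainder.
  remainder a + b + 1 ≠ 0; add k_3 = a + b + 1 to the basis.

S(h_1,k_3): lcm = ab. S = a - b^2 - b.
  leading term a: subtract (1)·k_3 from a - b^2 - b → -b^2 + b - 1
  leading term b^2: no divisor's leading term divides it; move -b^2 to the remainder.
  leading term b: no divisor's leading term divides it; move b to the remainder.
  leading term 1: no divisor's leading term divides it; move -1 to the remainder.
  remainder -b^2 + b - 1 ≠ 0; add k_4 = -b^2 + b - 1 to the basis.

The other S-polynomials (S(h_2,k_3), S(h_1,k_4), S(h_2,k_4), S(k_3,k_4)) all reduce to 0 modulo the current basis, so we have a Gröbner basis.
Inter-reduce: drop elements whose leading term is divisible by another's, tail-reduce, and make monic.
Reduced Gröbner basis: {a + b + 1, b^2 - b + 1}.

The bases are distinct; the ideals are different.
The choice of monomial ordering does not affect the verdict — as long as both bases are computed under the same ordering, their equality decides ideal equality.

No, the ideals differ.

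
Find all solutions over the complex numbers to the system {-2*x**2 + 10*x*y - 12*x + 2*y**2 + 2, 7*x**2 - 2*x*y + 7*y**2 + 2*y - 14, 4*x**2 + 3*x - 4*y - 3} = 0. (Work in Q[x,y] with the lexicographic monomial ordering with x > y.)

Compute a lex Gröbner basis by Buchberger's algorithm.
f_1 = -2*x**2 + 10*x*y - 12*x + 2*y**2 + 2, LT = x**2.
f_2 = 7*x**2 - 2*x*y + 7*y**2 + 2*y - 14, LT = x**2.
f_3 = 4*x**2 + 3*x - 4*y - 3, LT = x**2.

S(f_1,f_2): lcm = x**2. S = -33/7*x*y + 6*x - 2*y**2 - 2/7*y + 1.
  reduce S modulo (f_1, f_2, f_3):
  remainder -33/7*x*y + 6*x - 2*y**2 - 2/7*y + 1 ≠ 0; add h_4 = -33/7*x*y + 6*x - 2*y**2 - 2/7*y + 1 to the basis.

S(f_1,f_3): lcm = x**2. S = -5*x*y + 21/4*x - y**2 + y - 1/4.
  reduce S modulo (f_1, f_2, f_3, h_4):
  remainder -49/44*x + 37/33*y**2 + 43/33*y - 173/132 ≠ 0; add h_5 = -49/44*x + 37/33*y**2 + 43/33*y - 173/132 to the basis.

S(f_1,h_4): lcm = x**2*y. S = 14/11*x**2 - 179/33*x*y**2 + 196/33*x*y + 7/33*x - y**3 - y.
  reduce S modulo (f_1, f_2, f_3, h_4, h_5):
  remainder 1417/1089*y**3 - 452/363*y**2 - 378/121*y + 3341/1089 ≠ 0; add h_6 = 1417/1089*y**3 - 452/363*y**2 - 378/121*y + 3341/1089 to the basis.

S(f_3,h_4): lcm = x**2*y. S = 14/11*x**2 - 14/33*x*y**2 + 91/132*x*y + 7/33*x - y**2 - 3/4*y.
  reduce S modulo (f_1, f_2, f_3, h_4, h_5, h_6):
  remainder -12085/8502*y**2 + 3565/17004*y + 1585/1308 ≠ 0; add h_7 = -12085/8502*y**2 + 3565/17004*y + 1585/1308 to the basis.

S(f_1,h_5): lcm = x**2. S = 148/147*x*y**2 - 563/147*x*y + 709/147*x - y**2 - 1.
  reduce S modulo (f_1, f_2, f_3, h_4, h_5, h_6, h_7):
  remainder 15877037/11606434*y - 15877037/11606434 ≠ 0; add h_8 = 15877037/11606434*y - 15877037/11606434 to the basis.

The other S-polynomials (S(f_2,f_3), S(f_2,h_4), S(f_2,h_5), S(f_3,h_5), S(h_4,h_5), S(f_1,h_6), S(f_2,h_6), S(f_3,h_6), S(h_4,h_6), S(h_5,h_6), S(f_1,h_7), S(f_2,h_7), S(f_3,h_7), S(h_4,h_7), S(h_5,h_7), S(h_6,h_7), S(f_1,h_8), S(f_2,h_8), S(f_3,h_8), S(h_4,h_8), S(h_5,h_8), S(h_6,h_8), S(h_7,h_8)) all reduce to 0 modulo the current basis, so we have a Gröbner basis.
Inter-reduce: drop elements whose leading term is divisible by another's, tail-reduce, and make monic.
Reduced Gröbner basis: {x - 1, y - 1}.

The lex basis is triangular: the last element involves only y. Solving y - 1 = 0 gives y ∈ {1}; substituting each value into the earlier elements determines the remaining variables.
  y = 1: the earlier basis element becomes x - 1 = 0, giving x = 1 — point (1, 1).

{(1, 1)}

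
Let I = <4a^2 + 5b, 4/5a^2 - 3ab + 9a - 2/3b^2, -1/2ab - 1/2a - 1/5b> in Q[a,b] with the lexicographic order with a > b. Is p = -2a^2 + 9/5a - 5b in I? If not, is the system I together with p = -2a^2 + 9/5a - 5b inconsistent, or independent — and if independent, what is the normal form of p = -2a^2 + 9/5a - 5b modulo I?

-2a^2 + 9/5a - 5b lies in I (it reduces to 0).

First compute the reduced Gröbner basis of I by Buchberger's algorithm.
f_1 = 4a^2 + 5b, LT = a^2.
f_2 = 4/5a^2 - 3ab + 9a - 2/3b^2, LT = a^2.
f_3 = -1/2ab - 1/2a - 1/5b, LT = ab.

S(f_1,f_2): lcm = a^2. S = 15/4ab - 45/4a + 5/6b^2 + 5/4b.
  reduce S modulo (f_1, f_2, f_3):
  remainder -15a + 5/6b^2 - 1/4b ≠ 0; add h_4 = -15a + 5/6b^2 - 1/4b to the basis.

S(f_1,f_3): lcm = a^2b. S = -a^2 - 2/5ab + 5/4b^2.
  reduce S modulo (f_1, f_2, f_3, h_4):
  remainder 229/180b^2 + 421/300b ≠ 0; add h_5 = 229/180b^2 + 421/300b to the basis.

S(f_2,f_3): lcm = a^2b. S = -a^2 - 15/4ab^2 + 217/20ab - 5/6b^3.
  reduce S modulo (f_1, f_2, f_3, h_4, h_5):
  remainder -3209649/524410b ≠ 0; add h_6 = -3209649/524410b to the basis.

The other S-polynomials (S(f_1,h_4), S(f_2,h_4), S(f_3,h_4), S(f_1,h_5), S(f_2,h_5), S(f_3,h_5), S(h_4,h_5), S(f_1,h_6), S(f_2,h_6), S(f_3,h_6), S(h_4,h_6), S(h_5,h_6)) all reduce to 0 modulo the current basis, so we have a Gröbner basis.
Inter-reduce: drop elements whose leading term is divisible by another's, tail-reduce, and make monic.
Reduced Gröbner basis: {a, b}.
Label its elements g_1 = a, g_2 = b.

Reduce p = -2a^2 + 9/5a - 5b modulo G:
  leading term a^2: subtract (-2a)·g_1 from -2a^2 + 9/5a - 5b → 9/5a - 5b
  leading term a: subtract (9/5)·g_1 from 9/5a - 5b → -5b
  leading term b: subtract (-5)·g_2 from -5b → 0
  normal form = 0.
Since the normal form is 0, p ∈ I.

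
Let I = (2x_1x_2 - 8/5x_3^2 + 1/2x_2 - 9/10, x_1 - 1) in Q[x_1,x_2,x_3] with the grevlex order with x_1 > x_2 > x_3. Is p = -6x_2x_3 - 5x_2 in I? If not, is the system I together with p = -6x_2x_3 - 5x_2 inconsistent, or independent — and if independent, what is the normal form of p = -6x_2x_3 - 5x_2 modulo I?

First compute the reduced Gröbner basis of I by Buchberger's algorithm.
f_1 = 2x_1x_2 - 8/5x_3^2 + 1/2x_2 - 9/10, LT = x_1x_2.
f_2 = x_1 - 1, LT = x_1.

S(f_1,f_2): lcm = x_1x_2. S = -4/5x_3^2 + 5/4x_2 - 9/20.
  leading term x_3^2: no divisor's leading term divides it; move -4/5x_3^2 to the remainder.
  leading term x_2: no divisor's leading term divides it; move 5/4x_2 to the remainder.
  leading term 1: no divisor's leading term divides it; move -9/20 to the remainder.
  remainder -4/5x_3^2 + 5/4x_2 - 9/20 ≠ 0; add h_3 = -4/5x_3^2 + 5/4x_2 - 9/20 to the basis.

The other S-polynomials (S(f_1,h_3), S(f_2,h_3)) all reduce to 0 modulo the current basis, so we have a Gröbner basis.
Inter-reduce: drop elements whose leading term is divisible by another's, tail-reduce, and make monic.
Reduced Gröbner basis: {x_3^2 - 25/16x_2 + 9/16, x_1 - 1}.
Label its elements g_1 = x_3^2 - 25/16x_2 + 9/16, g_2 = x_1 - 1.

Reduce p = -6x_2x_3 - 5x_2 modulo G:
  leading term x_2x_3: no divisor's leading term divides it; move -6x_2x_3 to the remainder.
  leading term x_2: no divisor's leading term divides it; move -5x_2 to the remainder.
  normal form = -6x_2x_3 - 5x_2.
The normal form is nonzero, so p ∉ I. Since p minus its normal form lies in I, I + (p) = I + (r) where r = -6x_2x_3 - 5x_2; decide whether this ideal is the whole ring.
Run Buchberger on G together with r (pairs among the g_i already reduce to 0 since G is a Gröbner basis):
g_1 = x_3^2 - 25/16x_2 + 9/16, LT = x_3^2.
g_2 = x_1 - 1, LT = x_1.
r = -6x_2x_3 - 5x_2, LT = x_2x_3.

S(g_1,r): lcm = x_2x_3^2. S = -25/16x_2^2 - 5/6x_2x_3 + 9/16x_2.
  leading term x_2^2: no divisor's leading term divides it; move -25/16x_2^2 to the remainder.
  leading term x_2x_3: subtract (5/36)·r from -5/6x_2x_3 + 9/16x_2 → 181/144x_2
  leading term x_2: no divisor's leading term divides it; move 181/144x_2 to the remainder.
  remainder -25/16x_2^2 + 181/144x_2 ≠ 0; add m_4 = -25/16x_2^2 + 181/144x_2 to the basis.

The other S-polynomials (S(g_1,g_2), S(g_2,r), S(g_1,m_4), S(g_2,m_4), S(r,m_4)) all reduce to 0 modulo the current basis, so we have a Gröbner basis.
Inter-reduce: drop elements whose leading term is divisible by another's, tail-reduce, and make monic.
Reduced Gröbner basis: {x_2^2 - 181/225x_2, x_2x_3 + 5/6x_2, x_3^2 - 25/16x_2 + 9/16, x_1 - 1}.
The reduced Gröbner basis of I + (p) is {x_2^2 - 181/225x_2, x_2x_3 + 5/6x_2, x_3^2 - 25/16x_2 + 9/16, x_1 - 1} ≠ {1}, a proper ideal, so the enlarged system stays consistent: p is independent of I, with normal form -6x_2x_3 - 5x_2.

-6x_2x_3 - 5x_2 is independent of I; its normal form modulo I is -6x_2x_3 - 5x_2.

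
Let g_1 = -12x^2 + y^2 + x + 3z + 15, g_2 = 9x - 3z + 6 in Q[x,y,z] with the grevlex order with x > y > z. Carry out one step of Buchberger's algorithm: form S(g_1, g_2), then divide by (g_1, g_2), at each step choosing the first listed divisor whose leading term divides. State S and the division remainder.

lcm(LM(g_1), LM(g_2)) = x^2.
S = (lcm/LT(g_1))·g_1 − (lcm/LT(g_2))·g_2 = -1/12y^2 + 1/3xz - 3/4x - 1/4z - 5/4.
Reduce S modulo (g_1, g_2) in that order:
  leading term y^2: no divisor's leading term divides it; move -1/12y^2 to the remainder.
  leading term xz: subtract (1/27z)·g_2 from 1/3xz - 3/4x - 1/4z - 5/4 → 1/9z^2 - 3/4x - 17/36z - 5/4
  leading term z^2: no divisor's leading term divides it; move 1/9z^2 to the remainder.
  leading term x: subtract (-1/12)·g_2 from -3/4x - 17/36z - 5/4 → -13/18z - 3/4
  leading term z: no divisor's leading term divides it; move -13/18z to the remainder.
  leading term 1: no divisor's leading term divides it; move -3/4 to the remainder.
The remainder -1/12y^2 + 1/9z^2 - 13/18z - 3/4 is nonzero, so it would be added as the next basis element.

S(g_1, g_2) = -1/12y^2 + 1/3xz - 3/4x - 1/4z - 5/4; remainder on division = -1/12y^2 + 1/9z^2 - 13/18z - 3/4.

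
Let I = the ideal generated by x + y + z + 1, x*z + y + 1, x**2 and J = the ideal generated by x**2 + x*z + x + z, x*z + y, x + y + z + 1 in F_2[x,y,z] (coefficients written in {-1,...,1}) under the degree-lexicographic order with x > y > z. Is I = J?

Two ideals are equal iff their reduced Gröbner bases coincide (the reduced basis is unique for a fixed ordering).
Buchberger on the first generating set:
f_1 = x + y + z + 1, LT = x.
f_2 = x*z + y + 1, LT = x*z.
f_3 = x**2, LT = x**2.

S(f_1,f_2): lcm = x*z. S = y*z + z**2 + y + z + 1.
  reduce S modulo (f_1, f_2, f_3):
  remainder y*z + z**2 + y + z + 1 ≠ 0; add g_4 = y*z + z**2 + y + z + 1 to the basis.

S(f_1,f_3): lcm = x**2. S = x*y + x*z + x.
  reduce S modulo (f_1, f_2, f_3, g_4):
  remainder y**2 + z**2 + 1 ≠ 0; add g_5 = y**2 + z**2 + 1 to the basis.

S(f_2,f_3): lcm = x**2*z. S = x*y + x.
  reduce S modulo (f_1, f_2, f_3, g_4, g_5):
  remainder y + 1 ≠ 0; add g_6 = y + 1 to the basis.

S(g_4,g_6): lcm = y*z. S = z**2 + y + 1.
  reduce S modulo (f_1, f_2, f_3, g_4, g_5, g_6):
  remainder z**2 ≠ 0; add g_7 = z**2 to the basis.

The other S-polynomials (S(f_1,g_4), S(f_2,g_4), S(f_3,g_4), S(f_1,g_5), S(f_2,g_5), S(f_3,g_5), S(g_4,g_5), S(f_1,g_6), S(f_2,g_6), S(f_3,g_6), S(g_5,g_6), S(f_1,g_7), S(f_2,g_7), S(f_3,g_7), S(g_4,g_7), S(g_5,g_7), S(g_6,g_7)) all reduce to 0 modulo the current basis, so we have a Gröbner basis.
Inter-reduce: drop elements whose leading term is divisible by another's, tail-reduce, and make monic.
Reduced Gröbner basis: {z**2, x + z, y + 1}.

Buchberger on the second generating set:
h_1 = x**2 + x*z + x + z, LT = x**2.
h_2 = x*z + y, LT = x*z.
h_3 = x + y + z + 1, LT = x.

S(h_1,h_2): lcm = x**2*z. S = x*z**2 + x*y + x*z + z**2.
  reduce S modulo (h_1, h_2, h_3):
  remainder y**2 + z**2 ≠ 0; add k_4 = y**2 + z**2 to the basis.

S(h_1,h_3): lcm = x**2. S = x*y + z.
  reduce S modulo (h_1, h_2, h_3, k_4):
  remainder y*z + z**2 + y + z ≠ 0; add k_5 = y*z + z**2 + y + z to the basis.

The other S-polynomials (S(h_2,h_3), S(h_1,k_4), S(h_2,k_4), S(h_3,k_4), S(h_1,k_5), S(h_2,k_5), S(h_3,k_5), S(k_4,k_5)) all reduce to 0 modulo the current basis, so we have a Gröbner basis.
Inter-reduce: drop elements whose leading term is divisible by another's, tail-reduce, and make monic.
Reduced Gröbner basis: {y**2 + z**2, y*z + z**2 + y + z, x + y + z + 1}.

The bases are distinct; the ideals are different.
The choice of monomial ordering does not affect the verdict — as long as both bases are computed under the same ordering, their equality decides ideal equality.

No, the ideals differ.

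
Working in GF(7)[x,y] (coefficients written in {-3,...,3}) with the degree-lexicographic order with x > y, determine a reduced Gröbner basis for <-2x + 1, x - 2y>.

f_1 = -2x + 1, LT = x.
f_2 = x - 2y, LT = x.

S(f_1,f_2): lcm = x. S = 2y + 3.
  leading term y: no divisor's leading term divides it; move 2y to the remainder.
  leading term 1: no divisor's leading term divides it; move 3 to the remainder.
  remainder 2y + 3 ≠ 0; add g_3 = 2y + 3 to the basis.

The other S-polynomials (S(f_1,g_3), S(f_2,g_3)) all reduce to 0 modulo the current basis, so we have a Gröbner basis.
Inter-reduce: drop elements whose leading term is divisible by another's, tail-reduce, and make monic.

G = {x + 3, y - 2}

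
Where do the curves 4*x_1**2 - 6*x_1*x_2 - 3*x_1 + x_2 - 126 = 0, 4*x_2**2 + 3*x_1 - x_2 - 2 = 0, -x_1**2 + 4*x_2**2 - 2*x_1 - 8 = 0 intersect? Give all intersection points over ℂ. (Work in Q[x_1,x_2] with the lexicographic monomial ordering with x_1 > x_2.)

{(-4, 2)}

Compute a lex Gröbner basis by Buchberger's algorithm.
f_1 = 4*x_1**2 - 6*x_1*x_2 - 3*x_1 + x_2 - 126, LT = x_1**2.
f_2 = 3*x_1 + 4*x_2**2 - x_2 - 2, LT = x_1.
f_3 = -x_1**2 - 2*x_1 + 4*x_2**2 - 8, LT = x_1**2.

S(f_1,f_2): lcm = x_1**2. S = -4/3*x_1*x_2**2 - 7/6*x_1*x_2 - 1/12*x_1 + 1/4*x_2 - 63/2.
  leading term x_1*x_2**2: subtract (-4/9*x_2**2)·f_2 from -4/3*x_1*x_2**2 - 7/6*x_1*x_2 - 1/12*x_1 + 1/4*x_2 - 63/2 → -7/6*x_1*x_2 - 1/12*x_1 + 16/9*x_2**4 - 4/9*x_2**3 - 8/9*x_2**2 + 1/4*x_2 - 63/2
  leading term x_1*x_2: subtract (-7/18*x_2)·f_2 from -7/6*x_1*x_2 - 1/12*x_1 + 16/9*x_2**4 - 4/9*x_2**3 - 8/9*x_2**2 + 1/4*x_2 - 63/2 → -1/12*x_1 + 16/9*x_2**4 + 10/9*x_2**3 - 23/18*x_2**2 - 19/36*x_2 - 63/2
  leading term x_1: subtract (-1/36)·f_2 from -1/12*x_1 + 16/9*x_2**4 + 10/9*x_2**3 - 23/18*x_2**2 - 19/36*x_2 - 63/2 → 16/9*x_2**4 + 10/9*x_2**3 - 7/6*x_2**2 - 5/9*x_2 - 284/9
  leading term x_2**4: no divisor's leading term divides it; move 16/9*x_2**4 to the remainder.
  leading term x_2**3: no divisor's leading term divides it; move 10/9*x_2**3 to the remainder.
  leading term x_2**2: no divisor's leading term divides it; move -7/6*x_2**2 to the remainder.
  leading term x_2: no divisor's leading term divides it; move -5/9*x_2 to the remainder.
  leading term 1: no divisor's leading term divides it; move -284/9 to the remainder.
  remainder 16/9*x_2**4 + 10/9*x_2**3 - 7/6*x_2**2 - 5/9*x_2 - 284/9 ≠ 0; add h_4 = 16/9*x_2**4 + 10/9*x_2**3 - 7/6*x_2**2 - 5/9*x_2 - 284/9 to the basis.

S(f_1,f_3): lcm = x_1**2. S = -3/2*x_1*x_2 - 11/4*x_1 + 4*x_2**2 + 1/4*x_2 - 79/2.
  leading term x_1*x_2: subtract (-1/2*x_2)·f_2 from -3/2*x_1*x_2 - 11/4*x_1 + 4*x_2**2 + 1/4*x_2 - 79/2 → -11/4*x_1 + 2*x_2**3 + 7/2*x_2**2 - 3/4*x_2 - 79/2
  leading term x_1: subtract (-11/12)·f_2 from -11/4*x_1 + 2*x_2**3 + 7/2*x_2**2 - 3/4*x_2 - 79/2 → 2*x_2**3 + 43/6*x_2**2 - 5/3*x_2 - 124/3
  leading term x_2**3: no divisor's leading term divides it; move 2*x_2**3 to the remainder.
  leading term x_2**2: no divisor's leading term divides it; move 43/6*x_2**2 to the remainder.
  leading term x_2: no divisor's leading term divides it; move -5/3*x_2 to the remainder.
  leading term 1: no divisor's leading term divides it; move -124/3 to the remainder.
  remainder 2*x_2**3 + 43/6*x_2**2 - 5/3*x_2 - 124/3 ≠ 0; add h_5 = 2*x_2**3 + 43/6*x_2**2 - 5/3*x_2 - 124/3 to the basis.

S(h_4,h_5): lcm = x_2**4. S = -71/24*x_2**3 + 17/96*x_2**2 + 977/48*x_2 - 71/4.
  leading term x_2**3: subtract (-71/48)·h_5 from -71/24*x_2**3 + 17/96*x_2**2 + 977/48*x_2 - 71/4 → 97/9*x_2**2 + 161/9*x_2 - 710/9
  leading term x_2**2: no divisor's leading term divides it; move 97/9*x_2**2 to the remainder.
  leading term x_2: no divisor's leading term divides it; move 161/9*x_2 to the remainder.
  leading term 1: no divisor's leading term divides it; move -710/9 to the remainder.
  remainder 97/9*x_2**2 + 161/9*x_2 - 710/9 ≠ 0; add h_6 = 97/9*x_2**2 + 161/9*x_2 - 710/9 to the basis.

S(h_4,h_6): lcm = x_2**4. S = -803/776*x_2**3 + 20683/3104*x_2**2 - 5/16*x_2 - 71/4.
  leading term x_2**3: subtract (-803/1552)·h_5 from -803/776*x_2**3 + 20683/3104*x_2**2 - 5/16*x_2 - 71/4 → 48289/4656*x_2**2 - 2735/2328*x_2 - 22777/582
  leading term x_2**2: subtract (144867/150544)·h_6 from 48289/4656*x_2**2 - 2735/2328*x_2 - 22777/582 → -2768373/150544*x_2 + 2768373/75272
  leading term x_2: no divisor's leading term divides it; move -2768373/150544*x_2 to the remainder.
  leading term 1: no divisor's leading term divides it; move 2768373/75272 to the remainder.
  remainder -2768373/150544*x_2 + 2768373/75272 ≠ 0; add h_7 = -2768373/150544*x_2 + 2768373/75272 to the basis.

The other S-polynomials (S(f_2,f_3), S(f_1,h_4), S(f_2,h_4), S(f_3,h_4), S(f_1,h_5), S(f_2,h_5), S(f_3,h_5), S(f_1,h_6), S(f_2,h_6), S(f_3,h_6), S(h_5,h_6), S(f_1,h_7), S(f_2,h_7), S(f_3,h_7), S(h_4,h_7), S(h_5,h_7), S(h_6,h_7)) all reduce to 0 modulo the current basis, so we have a Gröbner basis.
Inter-reduce: drop elements whose leading term is divisible by another's, tail-reduce, and make monic.
Reduced Gröbner basis: {x_1 + 4, x_2 - 2}.

Elimination: the polynomial x_2 - 2 lies in the elimination ideal for x_2, so x_2 ∈ {2}. For each such x_2, the remaining basis elements (now univariate) give the rest of the solution.
  x_2 = 2: the earlier basis element becomes x_1 + 4 = 0, giving x_1 = -4 — point (-4, 2).
Each listed point satisfies every original equation (direct substitution).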